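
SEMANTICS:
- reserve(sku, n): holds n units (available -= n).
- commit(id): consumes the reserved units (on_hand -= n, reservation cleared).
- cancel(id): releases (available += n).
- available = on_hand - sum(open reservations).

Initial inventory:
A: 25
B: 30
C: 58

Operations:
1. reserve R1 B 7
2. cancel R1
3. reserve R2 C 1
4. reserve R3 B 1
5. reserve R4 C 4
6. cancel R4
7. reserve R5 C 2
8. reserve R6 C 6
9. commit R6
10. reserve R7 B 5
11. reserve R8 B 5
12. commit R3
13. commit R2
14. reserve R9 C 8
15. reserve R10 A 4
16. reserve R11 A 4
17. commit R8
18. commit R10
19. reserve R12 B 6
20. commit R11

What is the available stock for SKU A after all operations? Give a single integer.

Step 1: reserve R1 B 7 -> on_hand[A=25 B=30 C=58] avail[A=25 B=23 C=58] open={R1}
Step 2: cancel R1 -> on_hand[A=25 B=30 C=58] avail[A=25 B=30 C=58] open={}
Step 3: reserve R2 C 1 -> on_hand[A=25 B=30 C=58] avail[A=25 B=30 C=57] open={R2}
Step 4: reserve R3 B 1 -> on_hand[A=25 B=30 C=58] avail[A=25 B=29 C=57] open={R2,R3}
Step 5: reserve R4 C 4 -> on_hand[A=25 B=30 C=58] avail[A=25 B=29 C=53] open={R2,R3,R4}
Step 6: cancel R4 -> on_hand[A=25 B=30 C=58] avail[A=25 B=29 C=57] open={R2,R3}
Step 7: reserve R5 C 2 -> on_hand[A=25 B=30 C=58] avail[A=25 B=29 C=55] open={R2,R3,R5}
Step 8: reserve R6 C 6 -> on_hand[A=25 B=30 C=58] avail[A=25 B=29 C=49] open={R2,R3,R5,R6}
Step 9: commit R6 -> on_hand[A=25 B=30 C=52] avail[A=25 B=29 C=49] open={R2,R3,R5}
Step 10: reserve R7 B 5 -> on_hand[A=25 B=30 C=52] avail[A=25 B=24 C=49] open={R2,R3,R5,R7}
Step 11: reserve R8 B 5 -> on_hand[A=25 B=30 C=52] avail[A=25 B=19 C=49] open={R2,R3,R5,R7,R8}
Step 12: commit R3 -> on_hand[A=25 B=29 C=52] avail[A=25 B=19 C=49] open={R2,R5,R7,R8}
Step 13: commit R2 -> on_hand[A=25 B=29 C=51] avail[A=25 B=19 C=49] open={R5,R7,R8}
Step 14: reserve R9 C 8 -> on_hand[A=25 B=29 C=51] avail[A=25 B=19 C=41] open={R5,R7,R8,R9}
Step 15: reserve R10 A 4 -> on_hand[A=25 B=29 C=51] avail[A=21 B=19 C=41] open={R10,R5,R7,R8,R9}
Step 16: reserve R11 A 4 -> on_hand[A=25 B=29 C=51] avail[A=17 B=19 C=41] open={R10,R11,R5,R7,R8,R9}
Step 17: commit R8 -> on_hand[A=25 B=24 C=51] avail[A=17 B=19 C=41] open={R10,R11,R5,R7,R9}
Step 18: commit R10 -> on_hand[A=21 B=24 C=51] avail[A=17 B=19 C=41] open={R11,R5,R7,R9}
Step 19: reserve R12 B 6 -> on_hand[A=21 B=24 C=51] avail[A=17 B=13 C=41] open={R11,R12,R5,R7,R9}
Step 20: commit R11 -> on_hand[A=17 B=24 C=51] avail[A=17 B=13 C=41] open={R12,R5,R7,R9}
Final available[A] = 17

Answer: 17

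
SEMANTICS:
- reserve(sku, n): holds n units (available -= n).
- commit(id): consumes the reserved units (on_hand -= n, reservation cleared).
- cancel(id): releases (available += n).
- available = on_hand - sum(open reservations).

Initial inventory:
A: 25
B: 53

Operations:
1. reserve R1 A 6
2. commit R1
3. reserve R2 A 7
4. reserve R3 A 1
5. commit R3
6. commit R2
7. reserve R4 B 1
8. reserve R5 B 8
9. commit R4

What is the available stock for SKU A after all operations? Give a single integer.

Answer: 11

Derivation:
Step 1: reserve R1 A 6 -> on_hand[A=25 B=53] avail[A=19 B=53] open={R1}
Step 2: commit R1 -> on_hand[A=19 B=53] avail[A=19 B=53] open={}
Step 3: reserve R2 A 7 -> on_hand[A=19 B=53] avail[A=12 B=53] open={R2}
Step 4: reserve R3 A 1 -> on_hand[A=19 B=53] avail[A=11 B=53] open={R2,R3}
Step 5: commit R3 -> on_hand[A=18 B=53] avail[A=11 B=53] open={R2}
Step 6: commit R2 -> on_hand[A=11 B=53] avail[A=11 B=53] open={}
Step 7: reserve R4 B 1 -> on_hand[A=11 B=53] avail[A=11 B=52] open={R4}
Step 8: reserve R5 B 8 -> on_hand[A=11 B=53] avail[A=11 B=44] open={R4,R5}
Step 9: commit R4 -> on_hand[A=11 B=52] avail[A=11 B=44] open={R5}
Final available[A] = 11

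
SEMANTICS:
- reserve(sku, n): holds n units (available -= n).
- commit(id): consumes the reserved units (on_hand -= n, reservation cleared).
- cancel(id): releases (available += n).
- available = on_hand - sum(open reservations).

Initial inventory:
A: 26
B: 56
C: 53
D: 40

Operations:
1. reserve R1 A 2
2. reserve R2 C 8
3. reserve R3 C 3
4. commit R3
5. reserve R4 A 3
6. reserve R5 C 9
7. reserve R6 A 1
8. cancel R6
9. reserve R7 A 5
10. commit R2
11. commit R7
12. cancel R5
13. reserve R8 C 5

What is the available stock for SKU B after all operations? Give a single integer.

Step 1: reserve R1 A 2 -> on_hand[A=26 B=56 C=53 D=40] avail[A=24 B=56 C=53 D=40] open={R1}
Step 2: reserve R2 C 8 -> on_hand[A=26 B=56 C=53 D=40] avail[A=24 B=56 C=45 D=40] open={R1,R2}
Step 3: reserve R3 C 3 -> on_hand[A=26 B=56 C=53 D=40] avail[A=24 B=56 C=42 D=40] open={R1,R2,R3}
Step 4: commit R3 -> on_hand[A=26 B=56 C=50 D=40] avail[A=24 B=56 C=42 D=40] open={R1,R2}
Step 5: reserve R4 A 3 -> on_hand[A=26 B=56 C=50 D=40] avail[A=21 B=56 C=42 D=40] open={R1,R2,R4}
Step 6: reserve R5 C 9 -> on_hand[A=26 B=56 C=50 D=40] avail[A=21 B=56 C=33 D=40] open={R1,R2,R4,R5}
Step 7: reserve R6 A 1 -> on_hand[A=26 B=56 C=50 D=40] avail[A=20 B=56 C=33 D=40] open={R1,R2,R4,R5,R6}
Step 8: cancel R6 -> on_hand[A=26 B=56 C=50 D=40] avail[A=21 B=56 C=33 D=40] open={R1,R2,R4,R5}
Step 9: reserve R7 A 5 -> on_hand[A=26 B=56 C=50 D=40] avail[A=16 B=56 C=33 D=40] open={R1,R2,R4,R5,R7}
Step 10: commit R2 -> on_hand[A=26 B=56 C=42 D=40] avail[A=16 B=56 C=33 D=40] open={R1,R4,R5,R7}
Step 11: commit R7 -> on_hand[A=21 B=56 C=42 D=40] avail[A=16 B=56 C=33 D=40] open={R1,R4,R5}
Step 12: cancel R5 -> on_hand[A=21 B=56 C=42 D=40] avail[A=16 B=56 C=42 D=40] open={R1,R4}
Step 13: reserve R8 C 5 -> on_hand[A=21 B=56 C=42 D=40] avail[A=16 B=56 C=37 D=40] open={R1,R4,R8}
Final available[B] = 56

Answer: 56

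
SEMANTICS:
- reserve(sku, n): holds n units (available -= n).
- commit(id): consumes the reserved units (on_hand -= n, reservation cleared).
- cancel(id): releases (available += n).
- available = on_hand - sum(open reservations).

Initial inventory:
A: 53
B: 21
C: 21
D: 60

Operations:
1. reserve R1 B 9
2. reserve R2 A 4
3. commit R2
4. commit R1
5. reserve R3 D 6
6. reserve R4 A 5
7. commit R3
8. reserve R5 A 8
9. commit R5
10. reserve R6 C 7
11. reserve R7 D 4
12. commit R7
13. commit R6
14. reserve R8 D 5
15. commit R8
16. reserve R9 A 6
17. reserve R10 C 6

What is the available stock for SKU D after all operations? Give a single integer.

Step 1: reserve R1 B 9 -> on_hand[A=53 B=21 C=21 D=60] avail[A=53 B=12 C=21 D=60] open={R1}
Step 2: reserve R2 A 4 -> on_hand[A=53 B=21 C=21 D=60] avail[A=49 B=12 C=21 D=60] open={R1,R2}
Step 3: commit R2 -> on_hand[A=49 B=21 C=21 D=60] avail[A=49 B=12 C=21 D=60] open={R1}
Step 4: commit R1 -> on_hand[A=49 B=12 C=21 D=60] avail[A=49 B=12 C=21 D=60] open={}
Step 5: reserve R3 D 6 -> on_hand[A=49 B=12 C=21 D=60] avail[A=49 B=12 C=21 D=54] open={R3}
Step 6: reserve R4 A 5 -> on_hand[A=49 B=12 C=21 D=60] avail[A=44 B=12 C=21 D=54] open={R3,R4}
Step 7: commit R3 -> on_hand[A=49 B=12 C=21 D=54] avail[A=44 B=12 C=21 D=54] open={R4}
Step 8: reserve R5 A 8 -> on_hand[A=49 B=12 C=21 D=54] avail[A=36 B=12 C=21 D=54] open={R4,R5}
Step 9: commit R5 -> on_hand[A=41 B=12 C=21 D=54] avail[A=36 B=12 C=21 D=54] open={R4}
Step 10: reserve R6 C 7 -> on_hand[A=41 B=12 C=21 D=54] avail[A=36 B=12 C=14 D=54] open={R4,R6}
Step 11: reserve R7 D 4 -> on_hand[A=41 B=12 C=21 D=54] avail[A=36 B=12 C=14 D=50] open={R4,R6,R7}
Step 12: commit R7 -> on_hand[A=41 B=12 C=21 D=50] avail[A=36 B=12 C=14 D=50] open={R4,R6}
Step 13: commit R6 -> on_hand[A=41 B=12 C=14 D=50] avail[A=36 B=12 C=14 D=50] open={R4}
Step 14: reserve R8 D 5 -> on_hand[A=41 B=12 C=14 D=50] avail[A=36 B=12 C=14 D=45] open={R4,R8}
Step 15: commit R8 -> on_hand[A=41 B=12 C=14 D=45] avail[A=36 B=12 C=14 D=45] open={R4}
Step 16: reserve R9 A 6 -> on_hand[A=41 B=12 C=14 D=45] avail[A=30 B=12 C=14 D=45] open={R4,R9}
Step 17: reserve R10 C 6 -> on_hand[A=41 B=12 C=14 D=45] avail[A=30 B=12 C=8 D=45] open={R10,R4,R9}
Final available[D] = 45

Answer: 45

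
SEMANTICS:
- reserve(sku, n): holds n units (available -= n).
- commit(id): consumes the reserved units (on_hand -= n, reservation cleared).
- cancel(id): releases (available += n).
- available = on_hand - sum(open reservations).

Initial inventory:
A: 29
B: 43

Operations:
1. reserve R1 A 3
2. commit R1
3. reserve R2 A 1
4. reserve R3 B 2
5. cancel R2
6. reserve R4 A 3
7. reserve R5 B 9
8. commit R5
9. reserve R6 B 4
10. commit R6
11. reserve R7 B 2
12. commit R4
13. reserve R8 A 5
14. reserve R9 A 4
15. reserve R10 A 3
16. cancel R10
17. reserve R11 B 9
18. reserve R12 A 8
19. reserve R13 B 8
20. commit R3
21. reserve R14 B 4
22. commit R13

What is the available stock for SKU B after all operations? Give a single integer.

Step 1: reserve R1 A 3 -> on_hand[A=29 B=43] avail[A=26 B=43] open={R1}
Step 2: commit R1 -> on_hand[A=26 B=43] avail[A=26 B=43] open={}
Step 3: reserve R2 A 1 -> on_hand[A=26 B=43] avail[A=25 B=43] open={R2}
Step 4: reserve R3 B 2 -> on_hand[A=26 B=43] avail[A=25 B=41] open={R2,R3}
Step 5: cancel R2 -> on_hand[A=26 B=43] avail[A=26 B=41] open={R3}
Step 6: reserve R4 A 3 -> on_hand[A=26 B=43] avail[A=23 B=41] open={R3,R4}
Step 7: reserve R5 B 9 -> on_hand[A=26 B=43] avail[A=23 B=32] open={R3,R4,R5}
Step 8: commit R5 -> on_hand[A=26 B=34] avail[A=23 B=32] open={R3,R4}
Step 9: reserve R6 B 4 -> on_hand[A=26 B=34] avail[A=23 B=28] open={R3,R4,R6}
Step 10: commit R6 -> on_hand[A=26 B=30] avail[A=23 B=28] open={R3,R4}
Step 11: reserve R7 B 2 -> on_hand[A=26 B=30] avail[A=23 B=26] open={R3,R4,R7}
Step 12: commit R4 -> on_hand[A=23 B=30] avail[A=23 B=26] open={R3,R7}
Step 13: reserve R8 A 5 -> on_hand[A=23 B=30] avail[A=18 B=26] open={R3,R7,R8}
Step 14: reserve R9 A 4 -> on_hand[A=23 B=30] avail[A=14 B=26] open={R3,R7,R8,R9}
Step 15: reserve R10 A 3 -> on_hand[A=23 B=30] avail[A=11 B=26] open={R10,R3,R7,R8,R9}
Step 16: cancel R10 -> on_hand[A=23 B=30] avail[A=14 B=26] open={R3,R7,R8,R9}
Step 17: reserve R11 B 9 -> on_hand[A=23 B=30] avail[A=14 B=17] open={R11,R3,R7,R8,R9}
Step 18: reserve R12 A 8 -> on_hand[A=23 B=30] avail[A=6 B=17] open={R11,R12,R3,R7,R8,R9}
Step 19: reserve R13 B 8 -> on_hand[A=23 B=30] avail[A=6 B=9] open={R11,R12,R13,R3,R7,R8,R9}
Step 20: commit R3 -> on_hand[A=23 B=28] avail[A=6 B=9] open={R11,R12,R13,R7,R8,R9}
Step 21: reserve R14 B 4 -> on_hand[A=23 B=28] avail[A=6 B=5] open={R11,R12,R13,R14,R7,R8,R9}
Step 22: commit R13 -> on_hand[A=23 B=20] avail[A=6 B=5] open={R11,R12,R14,R7,R8,R9}
Final available[B] = 5

Answer: 5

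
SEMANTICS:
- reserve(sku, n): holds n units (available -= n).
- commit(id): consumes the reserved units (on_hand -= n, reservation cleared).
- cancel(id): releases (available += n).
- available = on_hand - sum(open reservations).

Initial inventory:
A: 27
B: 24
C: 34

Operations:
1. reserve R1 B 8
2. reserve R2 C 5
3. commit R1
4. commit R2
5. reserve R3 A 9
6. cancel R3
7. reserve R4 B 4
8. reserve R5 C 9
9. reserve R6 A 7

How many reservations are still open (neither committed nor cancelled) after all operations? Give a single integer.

Answer: 3

Derivation:
Step 1: reserve R1 B 8 -> on_hand[A=27 B=24 C=34] avail[A=27 B=16 C=34] open={R1}
Step 2: reserve R2 C 5 -> on_hand[A=27 B=24 C=34] avail[A=27 B=16 C=29] open={R1,R2}
Step 3: commit R1 -> on_hand[A=27 B=16 C=34] avail[A=27 B=16 C=29] open={R2}
Step 4: commit R2 -> on_hand[A=27 B=16 C=29] avail[A=27 B=16 C=29] open={}
Step 5: reserve R3 A 9 -> on_hand[A=27 B=16 C=29] avail[A=18 B=16 C=29] open={R3}
Step 6: cancel R3 -> on_hand[A=27 B=16 C=29] avail[A=27 B=16 C=29] open={}
Step 7: reserve R4 B 4 -> on_hand[A=27 B=16 C=29] avail[A=27 B=12 C=29] open={R4}
Step 8: reserve R5 C 9 -> on_hand[A=27 B=16 C=29] avail[A=27 B=12 C=20] open={R4,R5}
Step 9: reserve R6 A 7 -> on_hand[A=27 B=16 C=29] avail[A=20 B=12 C=20] open={R4,R5,R6}
Open reservations: ['R4', 'R5', 'R6'] -> 3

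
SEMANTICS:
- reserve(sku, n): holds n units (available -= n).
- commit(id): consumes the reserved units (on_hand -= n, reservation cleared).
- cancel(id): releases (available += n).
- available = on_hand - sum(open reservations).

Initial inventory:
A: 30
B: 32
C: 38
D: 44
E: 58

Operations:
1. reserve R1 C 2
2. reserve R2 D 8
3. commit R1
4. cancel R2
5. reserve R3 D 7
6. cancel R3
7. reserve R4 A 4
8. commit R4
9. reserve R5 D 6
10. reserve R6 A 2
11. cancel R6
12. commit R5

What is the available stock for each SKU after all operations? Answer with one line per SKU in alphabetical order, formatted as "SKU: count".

Step 1: reserve R1 C 2 -> on_hand[A=30 B=32 C=38 D=44 E=58] avail[A=30 B=32 C=36 D=44 E=58] open={R1}
Step 2: reserve R2 D 8 -> on_hand[A=30 B=32 C=38 D=44 E=58] avail[A=30 B=32 C=36 D=36 E=58] open={R1,R2}
Step 3: commit R1 -> on_hand[A=30 B=32 C=36 D=44 E=58] avail[A=30 B=32 C=36 D=36 E=58] open={R2}
Step 4: cancel R2 -> on_hand[A=30 B=32 C=36 D=44 E=58] avail[A=30 B=32 C=36 D=44 E=58] open={}
Step 5: reserve R3 D 7 -> on_hand[A=30 B=32 C=36 D=44 E=58] avail[A=30 B=32 C=36 D=37 E=58] open={R3}
Step 6: cancel R3 -> on_hand[A=30 B=32 C=36 D=44 E=58] avail[A=30 B=32 C=36 D=44 E=58] open={}
Step 7: reserve R4 A 4 -> on_hand[A=30 B=32 C=36 D=44 E=58] avail[A=26 B=32 C=36 D=44 E=58] open={R4}
Step 8: commit R4 -> on_hand[A=26 B=32 C=36 D=44 E=58] avail[A=26 B=32 C=36 D=44 E=58] open={}
Step 9: reserve R5 D 6 -> on_hand[A=26 B=32 C=36 D=44 E=58] avail[A=26 B=32 C=36 D=38 E=58] open={R5}
Step 10: reserve R6 A 2 -> on_hand[A=26 B=32 C=36 D=44 E=58] avail[A=24 B=32 C=36 D=38 E=58] open={R5,R6}
Step 11: cancel R6 -> on_hand[A=26 B=32 C=36 D=44 E=58] avail[A=26 B=32 C=36 D=38 E=58] open={R5}
Step 12: commit R5 -> on_hand[A=26 B=32 C=36 D=38 E=58] avail[A=26 B=32 C=36 D=38 E=58] open={}

Answer: A: 26
B: 32
C: 36
D: 38
E: 58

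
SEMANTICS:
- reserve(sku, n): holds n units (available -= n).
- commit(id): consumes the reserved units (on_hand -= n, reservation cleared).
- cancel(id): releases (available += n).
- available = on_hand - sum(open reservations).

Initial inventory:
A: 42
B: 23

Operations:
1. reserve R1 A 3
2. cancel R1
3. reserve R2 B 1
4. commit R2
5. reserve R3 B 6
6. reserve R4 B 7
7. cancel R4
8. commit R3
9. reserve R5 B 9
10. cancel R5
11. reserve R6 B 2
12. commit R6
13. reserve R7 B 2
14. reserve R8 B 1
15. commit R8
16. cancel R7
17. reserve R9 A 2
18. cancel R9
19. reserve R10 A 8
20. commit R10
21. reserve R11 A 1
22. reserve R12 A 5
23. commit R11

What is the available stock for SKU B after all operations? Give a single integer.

Step 1: reserve R1 A 3 -> on_hand[A=42 B=23] avail[A=39 B=23] open={R1}
Step 2: cancel R1 -> on_hand[A=42 B=23] avail[A=42 B=23] open={}
Step 3: reserve R2 B 1 -> on_hand[A=42 B=23] avail[A=42 B=22] open={R2}
Step 4: commit R2 -> on_hand[A=42 B=22] avail[A=42 B=22] open={}
Step 5: reserve R3 B 6 -> on_hand[A=42 B=22] avail[A=42 B=16] open={R3}
Step 6: reserve R4 B 7 -> on_hand[A=42 B=22] avail[A=42 B=9] open={R3,R4}
Step 7: cancel R4 -> on_hand[A=42 B=22] avail[A=42 B=16] open={R3}
Step 8: commit R3 -> on_hand[A=42 B=16] avail[A=42 B=16] open={}
Step 9: reserve R5 B 9 -> on_hand[A=42 B=16] avail[A=42 B=7] open={R5}
Step 10: cancel R5 -> on_hand[A=42 B=16] avail[A=42 B=16] open={}
Step 11: reserve R6 B 2 -> on_hand[A=42 B=16] avail[A=42 B=14] open={R6}
Step 12: commit R6 -> on_hand[A=42 B=14] avail[A=42 B=14] open={}
Step 13: reserve R7 B 2 -> on_hand[A=42 B=14] avail[A=42 B=12] open={R7}
Step 14: reserve R8 B 1 -> on_hand[A=42 B=14] avail[A=42 B=11] open={R7,R8}
Step 15: commit R8 -> on_hand[A=42 B=13] avail[A=42 B=11] open={R7}
Step 16: cancel R7 -> on_hand[A=42 B=13] avail[A=42 B=13] open={}
Step 17: reserve R9 A 2 -> on_hand[A=42 B=13] avail[A=40 B=13] open={R9}
Step 18: cancel R9 -> on_hand[A=42 B=13] avail[A=42 B=13] open={}
Step 19: reserve R10 A 8 -> on_hand[A=42 B=13] avail[A=34 B=13] open={R10}
Step 20: commit R10 -> on_hand[A=34 B=13] avail[A=34 B=13] open={}
Step 21: reserve R11 A 1 -> on_hand[A=34 B=13] avail[A=33 B=13] open={R11}
Step 22: reserve R12 A 5 -> on_hand[A=34 B=13] avail[A=28 B=13] open={R11,R12}
Step 23: commit R11 -> on_hand[A=33 B=13] avail[A=28 B=13] open={R12}
Final available[B] = 13

Answer: 13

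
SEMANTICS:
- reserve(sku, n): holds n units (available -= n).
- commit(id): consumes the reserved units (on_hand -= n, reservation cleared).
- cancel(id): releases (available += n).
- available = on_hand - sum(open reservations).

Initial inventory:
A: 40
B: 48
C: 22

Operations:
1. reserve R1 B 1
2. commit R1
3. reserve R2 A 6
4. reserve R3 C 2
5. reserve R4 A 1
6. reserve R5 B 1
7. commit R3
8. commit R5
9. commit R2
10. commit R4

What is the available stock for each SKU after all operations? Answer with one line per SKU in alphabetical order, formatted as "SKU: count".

Answer: A: 33
B: 46
C: 20

Derivation:
Step 1: reserve R1 B 1 -> on_hand[A=40 B=48 C=22] avail[A=40 B=47 C=22] open={R1}
Step 2: commit R1 -> on_hand[A=40 B=47 C=22] avail[A=40 B=47 C=22] open={}
Step 3: reserve R2 A 6 -> on_hand[A=40 B=47 C=22] avail[A=34 B=47 C=22] open={R2}
Step 4: reserve R3 C 2 -> on_hand[A=40 B=47 C=22] avail[A=34 B=47 C=20] open={R2,R3}
Step 5: reserve R4 A 1 -> on_hand[A=40 B=47 C=22] avail[A=33 B=47 C=20] open={R2,R3,R4}
Step 6: reserve R5 B 1 -> on_hand[A=40 B=47 C=22] avail[A=33 B=46 C=20] open={R2,R3,R4,R5}
Step 7: commit R3 -> on_hand[A=40 B=47 C=20] avail[A=33 B=46 C=20] open={R2,R4,R5}
Step 8: commit R5 -> on_hand[A=40 B=46 C=20] avail[A=33 B=46 C=20] open={R2,R4}
Step 9: commit R2 -> on_hand[A=34 B=46 C=20] avail[A=33 B=46 C=20] open={R4}
Step 10: commit R4 -> on_hand[A=33 B=46 C=20] avail[A=33 B=46 C=20] open={}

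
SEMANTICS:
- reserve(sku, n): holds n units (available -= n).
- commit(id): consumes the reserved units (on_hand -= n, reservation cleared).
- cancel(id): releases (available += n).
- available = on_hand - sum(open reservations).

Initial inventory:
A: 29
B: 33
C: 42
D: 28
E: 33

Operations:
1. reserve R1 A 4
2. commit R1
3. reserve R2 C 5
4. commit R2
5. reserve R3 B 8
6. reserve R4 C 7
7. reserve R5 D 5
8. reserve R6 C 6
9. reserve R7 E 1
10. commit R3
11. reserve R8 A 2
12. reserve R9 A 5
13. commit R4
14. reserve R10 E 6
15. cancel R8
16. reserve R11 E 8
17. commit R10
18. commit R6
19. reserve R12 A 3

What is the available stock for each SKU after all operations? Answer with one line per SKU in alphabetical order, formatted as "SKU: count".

Answer: A: 17
B: 25
C: 24
D: 23
E: 18

Derivation:
Step 1: reserve R1 A 4 -> on_hand[A=29 B=33 C=42 D=28 E=33] avail[A=25 B=33 C=42 D=28 E=33] open={R1}
Step 2: commit R1 -> on_hand[A=25 B=33 C=42 D=28 E=33] avail[A=25 B=33 C=42 D=28 E=33] open={}
Step 3: reserve R2 C 5 -> on_hand[A=25 B=33 C=42 D=28 E=33] avail[A=25 B=33 C=37 D=28 E=33] open={R2}
Step 4: commit R2 -> on_hand[A=25 B=33 C=37 D=28 E=33] avail[A=25 B=33 C=37 D=28 E=33] open={}
Step 5: reserve R3 B 8 -> on_hand[A=25 B=33 C=37 D=28 E=33] avail[A=25 B=25 C=37 D=28 E=33] open={R3}
Step 6: reserve R4 C 7 -> on_hand[A=25 B=33 C=37 D=28 E=33] avail[A=25 B=25 C=30 D=28 E=33] open={R3,R4}
Step 7: reserve R5 D 5 -> on_hand[A=25 B=33 C=37 D=28 E=33] avail[A=25 B=25 C=30 D=23 E=33] open={R3,R4,R5}
Step 8: reserve R6 C 6 -> on_hand[A=25 B=33 C=37 D=28 E=33] avail[A=25 B=25 C=24 D=23 E=33] open={R3,R4,R5,R6}
Step 9: reserve R7 E 1 -> on_hand[A=25 B=33 C=37 D=28 E=33] avail[A=25 B=25 C=24 D=23 E=32] open={R3,R4,R5,R6,R7}
Step 10: commit R3 -> on_hand[A=25 B=25 C=37 D=28 E=33] avail[A=25 B=25 C=24 D=23 E=32] open={R4,R5,R6,R7}
Step 11: reserve R8 A 2 -> on_hand[A=25 B=25 C=37 D=28 E=33] avail[A=23 B=25 C=24 D=23 E=32] open={R4,R5,R6,R7,R8}
Step 12: reserve R9 A 5 -> on_hand[A=25 B=25 C=37 D=28 E=33] avail[A=18 B=25 C=24 D=23 E=32] open={R4,R5,R6,R7,R8,R9}
Step 13: commit R4 -> on_hand[A=25 B=25 C=30 D=28 E=33] avail[A=18 B=25 C=24 D=23 E=32] open={R5,R6,R7,R8,R9}
Step 14: reserve R10 E 6 -> on_hand[A=25 B=25 C=30 D=28 E=33] avail[A=18 B=25 C=24 D=23 E=26] open={R10,R5,R6,R7,R8,R9}
Step 15: cancel R8 -> on_hand[A=25 B=25 C=30 D=28 E=33] avail[A=20 B=25 C=24 D=23 E=26] open={R10,R5,R6,R7,R9}
Step 16: reserve R11 E 8 -> on_hand[A=25 B=25 C=30 D=28 E=33] avail[A=20 B=25 C=24 D=23 E=18] open={R10,R11,R5,R6,R7,R9}
Step 17: commit R10 -> on_hand[A=25 B=25 C=30 D=28 E=27] avail[A=20 B=25 C=24 D=23 E=18] open={R11,R5,R6,R7,R9}
Step 18: commit R6 -> on_hand[A=25 B=25 C=24 D=28 E=27] avail[A=20 B=25 C=24 D=23 E=18] open={R11,R5,R7,R9}
Step 19: reserve R12 A 3 -> on_hand[A=25 B=25 C=24 D=28 E=27] avail[A=17 B=25 C=24 D=23 E=18] open={R11,R12,R5,R7,R9}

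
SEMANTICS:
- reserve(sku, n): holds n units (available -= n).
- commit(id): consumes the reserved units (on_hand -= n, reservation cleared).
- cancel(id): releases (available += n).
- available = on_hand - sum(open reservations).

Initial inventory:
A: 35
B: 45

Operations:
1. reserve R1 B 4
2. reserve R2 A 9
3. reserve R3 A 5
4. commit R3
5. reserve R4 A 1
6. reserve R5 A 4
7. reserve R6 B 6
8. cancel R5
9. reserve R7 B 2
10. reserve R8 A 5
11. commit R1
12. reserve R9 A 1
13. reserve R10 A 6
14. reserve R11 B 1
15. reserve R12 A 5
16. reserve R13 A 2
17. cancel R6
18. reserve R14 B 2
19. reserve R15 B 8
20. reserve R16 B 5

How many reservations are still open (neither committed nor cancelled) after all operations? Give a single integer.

Step 1: reserve R1 B 4 -> on_hand[A=35 B=45] avail[A=35 B=41] open={R1}
Step 2: reserve R2 A 9 -> on_hand[A=35 B=45] avail[A=26 B=41] open={R1,R2}
Step 3: reserve R3 A 5 -> on_hand[A=35 B=45] avail[A=21 B=41] open={R1,R2,R3}
Step 4: commit R3 -> on_hand[A=30 B=45] avail[A=21 B=41] open={R1,R2}
Step 5: reserve R4 A 1 -> on_hand[A=30 B=45] avail[A=20 B=41] open={R1,R2,R4}
Step 6: reserve R5 A 4 -> on_hand[A=30 B=45] avail[A=16 B=41] open={R1,R2,R4,R5}
Step 7: reserve R6 B 6 -> on_hand[A=30 B=45] avail[A=16 B=35] open={R1,R2,R4,R5,R6}
Step 8: cancel R5 -> on_hand[A=30 B=45] avail[A=20 B=35] open={R1,R2,R4,R6}
Step 9: reserve R7 B 2 -> on_hand[A=30 B=45] avail[A=20 B=33] open={R1,R2,R4,R6,R7}
Step 10: reserve R8 A 5 -> on_hand[A=30 B=45] avail[A=15 B=33] open={R1,R2,R4,R6,R7,R8}
Step 11: commit R1 -> on_hand[A=30 B=41] avail[A=15 B=33] open={R2,R4,R6,R7,R8}
Step 12: reserve R9 A 1 -> on_hand[A=30 B=41] avail[A=14 B=33] open={R2,R4,R6,R7,R8,R9}
Step 13: reserve R10 A 6 -> on_hand[A=30 B=41] avail[A=8 B=33] open={R10,R2,R4,R6,R7,R8,R9}
Step 14: reserve R11 B 1 -> on_hand[A=30 B=41] avail[A=8 B=32] open={R10,R11,R2,R4,R6,R7,R8,R9}
Step 15: reserve R12 A 5 -> on_hand[A=30 B=41] avail[A=3 B=32] open={R10,R11,R12,R2,R4,R6,R7,R8,R9}
Step 16: reserve R13 A 2 -> on_hand[A=30 B=41] avail[A=1 B=32] open={R10,R11,R12,R13,R2,R4,R6,R7,R8,R9}
Step 17: cancel R6 -> on_hand[A=30 B=41] avail[A=1 B=38] open={R10,R11,R12,R13,R2,R4,R7,R8,R9}
Step 18: reserve R14 B 2 -> on_hand[A=30 B=41] avail[A=1 B=36] open={R10,R11,R12,R13,R14,R2,R4,R7,R8,R9}
Step 19: reserve R15 B 8 -> on_hand[A=30 B=41] avail[A=1 B=28] open={R10,R11,R12,R13,R14,R15,R2,R4,R7,R8,R9}
Step 20: reserve R16 B 5 -> on_hand[A=30 B=41] avail[A=1 B=23] open={R10,R11,R12,R13,R14,R15,R16,R2,R4,R7,R8,R9}
Open reservations: ['R10', 'R11', 'R12', 'R13', 'R14', 'R15', 'R16', 'R2', 'R4', 'R7', 'R8', 'R9'] -> 12

Answer: 12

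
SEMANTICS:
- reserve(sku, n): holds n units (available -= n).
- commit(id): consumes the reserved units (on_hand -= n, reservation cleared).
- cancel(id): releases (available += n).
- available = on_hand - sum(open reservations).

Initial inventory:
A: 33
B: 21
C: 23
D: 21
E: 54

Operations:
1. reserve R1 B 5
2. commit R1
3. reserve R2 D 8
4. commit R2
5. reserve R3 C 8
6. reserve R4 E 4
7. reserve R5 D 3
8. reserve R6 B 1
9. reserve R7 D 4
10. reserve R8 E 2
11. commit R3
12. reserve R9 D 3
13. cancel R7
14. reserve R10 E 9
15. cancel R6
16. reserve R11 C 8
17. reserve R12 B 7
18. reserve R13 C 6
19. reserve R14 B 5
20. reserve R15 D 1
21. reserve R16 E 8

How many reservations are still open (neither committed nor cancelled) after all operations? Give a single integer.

Answer: 11

Derivation:
Step 1: reserve R1 B 5 -> on_hand[A=33 B=21 C=23 D=21 E=54] avail[A=33 B=16 C=23 D=21 E=54] open={R1}
Step 2: commit R1 -> on_hand[A=33 B=16 C=23 D=21 E=54] avail[A=33 B=16 C=23 D=21 E=54] open={}
Step 3: reserve R2 D 8 -> on_hand[A=33 B=16 C=23 D=21 E=54] avail[A=33 B=16 C=23 D=13 E=54] open={R2}
Step 4: commit R2 -> on_hand[A=33 B=16 C=23 D=13 E=54] avail[A=33 B=16 C=23 D=13 E=54] open={}
Step 5: reserve R3 C 8 -> on_hand[A=33 B=16 C=23 D=13 E=54] avail[A=33 B=16 C=15 D=13 E=54] open={R3}
Step 6: reserve R4 E 4 -> on_hand[A=33 B=16 C=23 D=13 E=54] avail[A=33 B=16 C=15 D=13 E=50] open={R3,R4}
Step 7: reserve R5 D 3 -> on_hand[A=33 B=16 C=23 D=13 E=54] avail[A=33 B=16 C=15 D=10 E=50] open={R3,R4,R5}
Step 8: reserve R6 B 1 -> on_hand[A=33 B=16 C=23 D=13 E=54] avail[A=33 B=15 C=15 D=10 E=50] open={R3,R4,R5,R6}
Step 9: reserve R7 D 4 -> on_hand[A=33 B=16 C=23 D=13 E=54] avail[A=33 B=15 C=15 D=6 E=50] open={R3,R4,R5,R6,R7}
Step 10: reserve R8 E 2 -> on_hand[A=33 B=16 C=23 D=13 E=54] avail[A=33 B=15 C=15 D=6 E=48] open={R3,R4,R5,R6,R7,R8}
Step 11: commit R3 -> on_hand[A=33 B=16 C=15 D=13 E=54] avail[A=33 B=15 C=15 D=6 E=48] open={R4,R5,R6,R7,R8}
Step 12: reserve R9 D 3 -> on_hand[A=33 B=16 C=15 D=13 E=54] avail[A=33 B=15 C=15 D=3 E=48] open={R4,R5,R6,R7,R8,R9}
Step 13: cancel R7 -> on_hand[A=33 B=16 C=15 D=13 E=54] avail[A=33 B=15 C=15 D=7 E=48] open={R4,R5,R6,R8,R9}
Step 14: reserve R10 E 9 -> on_hand[A=33 B=16 C=15 D=13 E=54] avail[A=33 B=15 C=15 D=7 E=39] open={R10,R4,R5,R6,R8,R9}
Step 15: cancel R6 -> on_hand[A=33 B=16 C=15 D=13 E=54] avail[A=33 B=16 C=15 D=7 E=39] open={R10,R4,R5,R8,R9}
Step 16: reserve R11 C 8 -> on_hand[A=33 B=16 C=15 D=13 E=54] avail[A=33 B=16 C=7 D=7 E=39] open={R10,R11,R4,R5,R8,R9}
Step 17: reserve R12 B 7 -> on_hand[A=33 B=16 C=15 D=13 E=54] avail[A=33 B=9 C=7 D=7 E=39] open={R10,R11,R12,R4,R5,R8,R9}
Step 18: reserve R13 C 6 -> on_hand[A=33 B=16 C=15 D=13 E=54] avail[A=33 B=9 C=1 D=7 E=39] open={R10,R11,R12,R13,R4,R5,R8,R9}
Step 19: reserve R14 B 5 -> on_hand[A=33 B=16 C=15 D=13 E=54] avail[A=33 B=4 C=1 D=7 E=39] open={R10,R11,R12,R13,R14,R4,R5,R8,R9}
Step 20: reserve R15 D 1 -> on_hand[A=33 B=16 C=15 D=13 E=54] avail[A=33 B=4 C=1 D=6 E=39] open={R10,R11,R12,R13,R14,R15,R4,R5,R8,R9}
Step 21: reserve R16 E 8 -> on_hand[A=33 B=16 C=15 D=13 E=54] avail[A=33 B=4 C=1 D=6 E=31] open={R10,R11,R12,R13,R14,R15,R16,R4,R5,R8,R9}
Open reservations: ['R10', 'R11', 'R12', 'R13', 'R14', 'R15', 'R16', 'R4', 'R5', 'R8', 'R9'] -> 11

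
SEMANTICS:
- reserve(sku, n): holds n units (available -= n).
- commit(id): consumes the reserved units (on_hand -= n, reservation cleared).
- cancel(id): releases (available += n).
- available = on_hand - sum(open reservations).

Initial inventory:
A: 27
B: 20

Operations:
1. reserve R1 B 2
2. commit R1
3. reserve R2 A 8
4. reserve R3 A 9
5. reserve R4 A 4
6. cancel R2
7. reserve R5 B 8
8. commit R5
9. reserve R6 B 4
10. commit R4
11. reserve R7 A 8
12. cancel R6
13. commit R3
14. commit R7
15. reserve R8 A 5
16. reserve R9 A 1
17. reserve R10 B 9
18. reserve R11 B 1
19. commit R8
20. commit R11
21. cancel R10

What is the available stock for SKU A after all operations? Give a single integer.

Step 1: reserve R1 B 2 -> on_hand[A=27 B=20] avail[A=27 B=18] open={R1}
Step 2: commit R1 -> on_hand[A=27 B=18] avail[A=27 B=18] open={}
Step 3: reserve R2 A 8 -> on_hand[A=27 B=18] avail[A=19 B=18] open={R2}
Step 4: reserve R3 A 9 -> on_hand[A=27 B=18] avail[A=10 B=18] open={R2,R3}
Step 5: reserve R4 A 4 -> on_hand[A=27 B=18] avail[A=6 B=18] open={R2,R3,R4}
Step 6: cancel R2 -> on_hand[A=27 B=18] avail[A=14 B=18] open={R3,R4}
Step 7: reserve R5 B 8 -> on_hand[A=27 B=18] avail[A=14 B=10] open={R3,R4,R5}
Step 8: commit R5 -> on_hand[A=27 B=10] avail[A=14 B=10] open={R3,R4}
Step 9: reserve R6 B 4 -> on_hand[A=27 B=10] avail[A=14 B=6] open={R3,R4,R6}
Step 10: commit R4 -> on_hand[A=23 B=10] avail[A=14 B=6] open={R3,R6}
Step 11: reserve R7 A 8 -> on_hand[A=23 B=10] avail[A=6 B=6] open={R3,R6,R7}
Step 12: cancel R6 -> on_hand[A=23 B=10] avail[A=6 B=10] open={R3,R7}
Step 13: commit R3 -> on_hand[A=14 B=10] avail[A=6 B=10] open={R7}
Step 14: commit R7 -> on_hand[A=6 B=10] avail[A=6 B=10] open={}
Step 15: reserve R8 A 5 -> on_hand[A=6 B=10] avail[A=1 B=10] open={R8}
Step 16: reserve R9 A 1 -> on_hand[A=6 B=10] avail[A=0 B=10] open={R8,R9}
Step 17: reserve R10 B 9 -> on_hand[A=6 B=10] avail[A=0 B=1] open={R10,R8,R9}
Step 18: reserve R11 B 1 -> on_hand[A=6 B=10] avail[A=0 B=0] open={R10,R11,R8,R9}
Step 19: commit R8 -> on_hand[A=1 B=10] avail[A=0 B=0] open={R10,R11,R9}
Step 20: commit R11 -> on_hand[A=1 B=9] avail[A=0 B=0] open={R10,R9}
Step 21: cancel R10 -> on_hand[A=1 B=9] avail[A=0 B=9] open={R9}
Final available[A] = 0

Answer: 0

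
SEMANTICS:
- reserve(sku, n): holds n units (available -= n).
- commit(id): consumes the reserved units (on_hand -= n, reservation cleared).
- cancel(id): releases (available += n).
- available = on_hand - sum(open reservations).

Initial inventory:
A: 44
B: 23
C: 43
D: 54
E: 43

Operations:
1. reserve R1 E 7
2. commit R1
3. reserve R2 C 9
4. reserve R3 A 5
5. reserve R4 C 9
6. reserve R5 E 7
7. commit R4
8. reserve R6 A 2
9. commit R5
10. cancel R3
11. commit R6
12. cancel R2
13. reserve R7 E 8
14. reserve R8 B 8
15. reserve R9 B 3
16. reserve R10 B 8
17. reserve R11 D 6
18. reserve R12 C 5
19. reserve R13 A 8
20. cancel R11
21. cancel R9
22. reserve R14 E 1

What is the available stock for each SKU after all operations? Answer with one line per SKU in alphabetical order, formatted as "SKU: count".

Step 1: reserve R1 E 7 -> on_hand[A=44 B=23 C=43 D=54 E=43] avail[A=44 B=23 C=43 D=54 E=36] open={R1}
Step 2: commit R1 -> on_hand[A=44 B=23 C=43 D=54 E=36] avail[A=44 B=23 C=43 D=54 E=36] open={}
Step 3: reserve R2 C 9 -> on_hand[A=44 B=23 C=43 D=54 E=36] avail[A=44 B=23 C=34 D=54 E=36] open={R2}
Step 4: reserve R3 A 5 -> on_hand[A=44 B=23 C=43 D=54 E=36] avail[A=39 B=23 C=34 D=54 E=36] open={R2,R3}
Step 5: reserve R4 C 9 -> on_hand[A=44 B=23 C=43 D=54 E=36] avail[A=39 B=23 C=25 D=54 E=36] open={R2,R3,R4}
Step 6: reserve R5 E 7 -> on_hand[A=44 B=23 C=43 D=54 E=36] avail[A=39 B=23 C=25 D=54 E=29] open={R2,R3,R4,R5}
Step 7: commit R4 -> on_hand[A=44 B=23 C=34 D=54 E=36] avail[A=39 B=23 C=25 D=54 E=29] open={R2,R3,R5}
Step 8: reserve R6 A 2 -> on_hand[A=44 B=23 C=34 D=54 E=36] avail[A=37 B=23 C=25 D=54 E=29] open={R2,R3,R5,R6}
Step 9: commit R5 -> on_hand[A=44 B=23 C=34 D=54 E=29] avail[A=37 B=23 C=25 D=54 E=29] open={R2,R3,R6}
Step 10: cancel R3 -> on_hand[A=44 B=23 C=34 D=54 E=29] avail[A=42 B=23 C=25 D=54 E=29] open={R2,R6}
Step 11: commit R6 -> on_hand[A=42 B=23 C=34 D=54 E=29] avail[A=42 B=23 C=25 D=54 E=29] open={R2}
Step 12: cancel R2 -> on_hand[A=42 B=23 C=34 D=54 E=29] avail[A=42 B=23 C=34 D=54 E=29] open={}
Step 13: reserve R7 E 8 -> on_hand[A=42 B=23 C=34 D=54 E=29] avail[A=42 B=23 C=34 D=54 E=21] open={R7}
Step 14: reserve R8 B 8 -> on_hand[A=42 B=23 C=34 D=54 E=29] avail[A=42 B=15 C=34 D=54 E=21] open={R7,R8}
Step 15: reserve R9 B 3 -> on_hand[A=42 B=23 C=34 D=54 E=29] avail[A=42 B=12 C=34 D=54 E=21] open={R7,R8,R9}
Step 16: reserve R10 B 8 -> on_hand[A=42 B=23 C=34 D=54 E=29] avail[A=42 B=4 C=34 D=54 E=21] open={R10,R7,R8,R9}
Step 17: reserve R11 D 6 -> on_hand[A=42 B=23 C=34 D=54 E=29] avail[A=42 B=4 C=34 D=48 E=21] open={R10,R11,R7,R8,R9}
Step 18: reserve R12 C 5 -> on_hand[A=42 B=23 C=34 D=54 E=29] avail[A=42 B=4 C=29 D=48 E=21] open={R10,R11,R12,R7,R8,R9}
Step 19: reserve R13 A 8 -> on_hand[A=42 B=23 C=34 D=54 E=29] avail[A=34 B=4 C=29 D=48 E=21] open={R10,R11,R12,R13,R7,R8,R9}
Step 20: cancel R11 -> on_hand[A=42 B=23 C=34 D=54 E=29] avail[A=34 B=4 C=29 D=54 E=21] open={R10,R12,R13,R7,R8,R9}
Step 21: cancel R9 -> on_hand[A=42 B=23 C=34 D=54 E=29] avail[A=34 B=7 C=29 D=54 E=21] open={R10,R12,R13,R7,R8}
Step 22: reserve R14 E 1 -> on_hand[A=42 B=23 C=34 D=54 E=29] avail[A=34 B=7 C=29 D=54 E=20] open={R10,R12,R13,R14,R7,R8}

Answer: A: 34
B: 7
C: 29
D: 54
E: 20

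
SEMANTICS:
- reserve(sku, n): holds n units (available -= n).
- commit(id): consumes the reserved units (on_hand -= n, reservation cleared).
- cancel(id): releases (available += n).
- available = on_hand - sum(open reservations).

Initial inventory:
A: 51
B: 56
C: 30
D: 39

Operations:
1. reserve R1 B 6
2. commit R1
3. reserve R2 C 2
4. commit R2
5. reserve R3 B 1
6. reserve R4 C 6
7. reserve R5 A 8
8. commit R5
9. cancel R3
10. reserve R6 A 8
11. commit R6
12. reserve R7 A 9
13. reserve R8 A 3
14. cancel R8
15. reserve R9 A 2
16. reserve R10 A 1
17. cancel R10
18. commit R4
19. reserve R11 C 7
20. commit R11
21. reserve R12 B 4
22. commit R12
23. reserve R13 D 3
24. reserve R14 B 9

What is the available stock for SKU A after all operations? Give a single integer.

Answer: 24

Derivation:
Step 1: reserve R1 B 6 -> on_hand[A=51 B=56 C=30 D=39] avail[A=51 B=50 C=30 D=39] open={R1}
Step 2: commit R1 -> on_hand[A=51 B=50 C=30 D=39] avail[A=51 B=50 C=30 D=39] open={}
Step 3: reserve R2 C 2 -> on_hand[A=51 B=50 C=30 D=39] avail[A=51 B=50 C=28 D=39] open={R2}
Step 4: commit R2 -> on_hand[A=51 B=50 C=28 D=39] avail[A=51 B=50 C=28 D=39] open={}
Step 5: reserve R3 B 1 -> on_hand[A=51 B=50 C=28 D=39] avail[A=51 B=49 C=28 D=39] open={R3}
Step 6: reserve R4 C 6 -> on_hand[A=51 B=50 C=28 D=39] avail[A=51 B=49 C=22 D=39] open={R3,R4}
Step 7: reserve R5 A 8 -> on_hand[A=51 B=50 C=28 D=39] avail[A=43 B=49 C=22 D=39] open={R3,R4,R5}
Step 8: commit R5 -> on_hand[A=43 B=50 C=28 D=39] avail[A=43 B=49 C=22 D=39] open={R3,R4}
Step 9: cancel R3 -> on_hand[A=43 B=50 C=28 D=39] avail[A=43 B=50 C=22 D=39] open={R4}
Step 10: reserve R6 A 8 -> on_hand[A=43 B=50 C=28 D=39] avail[A=35 B=50 C=22 D=39] open={R4,R6}
Step 11: commit R6 -> on_hand[A=35 B=50 C=28 D=39] avail[A=35 B=50 C=22 D=39] open={R4}
Step 12: reserve R7 A 9 -> on_hand[A=35 B=50 C=28 D=39] avail[A=26 B=50 C=22 D=39] open={R4,R7}
Step 13: reserve R8 A 3 -> on_hand[A=35 B=50 C=28 D=39] avail[A=23 B=50 C=22 D=39] open={R4,R7,R8}
Step 14: cancel R8 -> on_hand[A=35 B=50 C=28 D=39] avail[A=26 B=50 C=22 D=39] open={R4,R7}
Step 15: reserve R9 A 2 -> on_hand[A=35 B=50 C=28 D=39] avail[A=24 B=50 C=22 D=39] open={R4,R7,R9}
Step 16: reserve R10 A 1 -> on_hand[A=35 B=50 C=28 D=39] avail[A=23 B=50 C=22 D=39] open={R10,R4,R7,R9}
Step 17: cancel R10 -> on_hand[A=35 B=50 C=28 D=39] avail[A=24 B=50 C=22 D=39] open={R4,R7,R9}
Step 18: commit R4 -> on_hand[A=35 B=50 C=22 D=39] avail[A=24 B=50 C=22 D=39] open={R7,R9}
Step 19: reserve R11 C 7 -> on_hand[A=35 B=50 C=22 D=39] avail[A=24 B=50 C=15 D=39] open={R11,R7,R9}
Step 20: commit R11 -> on_hand[A=35 B=50 C=15 D=39] avail[A=24 B=50 C=15 D=39] open={R7,R9}
Step 21: reserve R12 B 4 -> on_hand[A=35 B=50 C=15 D=39] avail[A=24 B=46 C=15 D=39] open={R12,R7,R9}
Step 22: commit R12 -> on_hand[A=35 B=46 C=15 D=39] avail[A=24 B=46 C=15 D=39] open={R7,R9}
Step 23: reserve R13 D 3 -> on_hand[A=35 B=46 C=15 D=39] avail[A=24 B=46 C=15 D=36] open={R13,R7,R9}
Step 24: reserve R14 B 9 -> on_hand[A=35 B=46 C=15 D=39] avail[A=24 B=37 C=15 D=36] open={R13,R14,R7,R9}
Final available[A] = 24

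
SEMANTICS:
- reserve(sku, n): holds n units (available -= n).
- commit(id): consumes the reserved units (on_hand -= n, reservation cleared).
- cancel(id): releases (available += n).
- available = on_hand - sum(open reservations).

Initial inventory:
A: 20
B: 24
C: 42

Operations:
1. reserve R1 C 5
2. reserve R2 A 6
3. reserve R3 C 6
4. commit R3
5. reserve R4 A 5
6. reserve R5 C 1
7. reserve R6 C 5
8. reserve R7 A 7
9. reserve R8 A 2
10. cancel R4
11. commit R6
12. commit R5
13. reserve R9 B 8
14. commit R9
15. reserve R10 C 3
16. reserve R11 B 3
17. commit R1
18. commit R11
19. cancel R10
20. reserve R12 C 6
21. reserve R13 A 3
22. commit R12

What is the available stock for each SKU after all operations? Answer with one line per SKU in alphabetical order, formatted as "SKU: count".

Step 1: reserve R1 C 5 -> on_hand[A=20 B=24 C=42] avail[A=20 B=24 C=37] open={R1}
Step 2: reserve R2 A 6 -> on_hand[A=20 B=24 C=42] avail[A=14 B=24 C=37] open={R1,R2}
Step 3: reserve R3 C 6 -> on_hand[A=20 B=24 C=42] avail[A=14 B=24 C=31] open={R1,R2,R3}
Step 4: commit R3 -> on_hand[A=20 B=24 C=36] avail[A=14 B=24 C=31] open={R1,R2}
Step 5: reserve R4 A 5 -> on_hand[A=20 B=24 C=36] avail[A=9 B=24 C=31] open={R1,R2,R4}
Step 6: reserve R5 C 1 -> on_hand[A=20 B=24 C=36] avail[A=9 B=24 C=30] open={R1,R2,R4,R5}
Step 7: reserve R6 C 5 -> on_hand[A=20 B=24 C=36] avail[A=9 B=24 C=25] open={R1,R2,R4,R5,R6}
Step 8: reserve R7 A 7 -> on_hand[A=20 B=24 C=36] avail[A=2 B=24 C=25] open={R1,R2,R4,R5,R6,R7}
Step 9: reserve R8 A 2 -> on_hand[A=20 B=24 C=36] avail[A=0 B=24 C=25] open={R1,R2,R4,R5,R6,R7,R8}
Step 10: cancel R4 -> on_hand[A=20 B=24 C=36] avail[A=5 B=24 C=25] open={R1,R2,R5,R6,R7,R8}
Step 11: commit R6 -> on_hand[A=20 B=24 C=31] avail[A=5 B=24 C=25] open={R1,R2,R5,R7,R8}
Step 12: commit R5 -> on_hand[A=20 B=24 C=30] avail[A=5 B=24 C=25] open={R1,R2,R7,R8}
Step 13: reserve R9 B 8 -> on_hand[A=20 B=24 C=30] avail[A=5 B=16 C=25] open={R1,R2,R7,R8,R9}
Step 14: commit R9 -> on_hand[A=20 B=16 C=30] avail[A=5 B=16 C=25] open={R1,R2,R7,R8}
Step 15: reserve R10 C 3 -> on_hand[A=20 B=16 C=30] avail[A=5 B=16 C=22] open={R1,R10,R2,R7,R8}
Step 16: reserve R11 B 3 -> on_hand[A=20 B=16 C=30] avail[A=5 B=13 C=22] open={R1,R10,R11,R2,R7,R8}
Step 17: commit R1 -> on_hand[A=20 B=16 C=25] avail[A=5 B=13 C=22] open={R10,R11,R2,R7,R8}
Step 18: commit R11 -> on_hand[A=20 B=13 C=25] avail[A=5 B=13 C=22] open={R10,R2,R7,R8}
Step 19: cancel R10 -> on_hand[A=20 B=13 C=25] avail[A=5 B=13 C=25] open={R2,R7,R8}
Step 20: reserve R12 C 6 -> on_hand[A=20 B=13 C=25] avail[A=5 B=13 C=19] open={R12,R2,R7,R8}
Step 21: reserve R13 A 3 -> on_hand[A=20 B=13 C=25] avail[A=2 B=13 C=19] open={R12,R13,R2,R7,R8}
Step 22: commit R12 -> on_hand[A=20 B=13 C=19] avail[A=2 B=13 C=19] open={R13,R2,R7,R8}

Answer: A: 2
B: 13
C: 19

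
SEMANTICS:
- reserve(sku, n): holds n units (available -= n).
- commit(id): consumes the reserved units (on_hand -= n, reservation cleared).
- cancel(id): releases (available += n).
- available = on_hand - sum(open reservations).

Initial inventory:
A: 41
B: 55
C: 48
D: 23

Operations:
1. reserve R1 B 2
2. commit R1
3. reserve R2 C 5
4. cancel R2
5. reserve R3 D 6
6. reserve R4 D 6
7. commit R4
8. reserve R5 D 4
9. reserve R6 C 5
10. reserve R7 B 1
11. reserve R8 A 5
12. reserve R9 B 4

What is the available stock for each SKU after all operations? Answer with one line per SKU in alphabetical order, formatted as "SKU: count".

Step 1: reserve R1 B 2 -> on_hand[A=41 B=55 C=48 D=23] avail[A=41 B=53 C=48 D=23] open={R1}
Step 2: commit R1 -> on_hand[A=41 B=53 C=48 D=23] avail[A=41 B=53 C=48 D=23] open={}
Step 3: reserve R2 C 5 -> on_hand[A=41 B=53 C=48 D=23] avail[A=41 B=53 C=43 D=23] open={R2}
Step 4: cancel R2 -> on_hand[A=41 B=53 C=48 D=23] avail[A=41 B=53 C=48 D=23] open={}
Step 5: reserve R3 D 6 -> on_hand[A=41 B=53 C=48 D=23] avail[A=41 B=53 C=48 D=17] open={R3}
Step 6: reserve R4 D 6 -> on_hand[A=41 B=53 C=48 D=23] avail[A=41 B=53 C=48 D=11] open={R3,R4}
Step 7: commit R4 -> on_hand[A=41 B=53 C=48 D=17] avail[A=41 B=53 C=48 D=11] open={R3}
Step 8: reserve R5 D 4 -> on_hand[A=41 B=53 C=48 D=17] avail[A=41 B=53 C=48 D=7] open={R3,R5}
Step 9: reserve R6 C 5 -> on_hand[A=41 B=53 C=48 D=17] avail[A=41 B=53 C=43 D=7] open={R3,R5,R6}
Step 10: reserve R7 B 1 -> on_hand[A=41 B=53 C=48 D=17] avail[A=41 B=52 C=43 D=7] open={R3,R5,R6,R7}
Step 11: reserve R8 A 5 -> on_hand[A=41 B=53 C=48 D=17] avail[A=36 B=52 C=43 D=7] open={R3,R5,R6,R7,R8}
Step 12: reserve R9 B 4 -> on_hand[A=41 B=53 C=48 D=17] avail[A=36 B=48 C=43 D=7] open={R3,R5,R6,R7,R8,R9}

Answer: A: 36
B: 48
C: 43
D: 7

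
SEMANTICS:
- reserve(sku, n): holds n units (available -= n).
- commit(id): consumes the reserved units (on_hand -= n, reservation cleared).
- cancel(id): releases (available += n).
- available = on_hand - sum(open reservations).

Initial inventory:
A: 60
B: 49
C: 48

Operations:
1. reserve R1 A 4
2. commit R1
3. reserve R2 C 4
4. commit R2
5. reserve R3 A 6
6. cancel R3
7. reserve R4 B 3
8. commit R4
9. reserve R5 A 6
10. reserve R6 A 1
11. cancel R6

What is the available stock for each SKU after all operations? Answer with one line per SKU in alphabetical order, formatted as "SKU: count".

Answer: A: 50
B: 46
C: 44

Derivation:
Step 1: reserve R1 A 4 -> on_hand[A=60 B=49 C=48] avail[A=56 B=49 C=48] open={R1}
Step 2: commit R1 -> on_hand[A=56 B=49 C=48] avail[A=56 B=49 C=48] open={}
Step 3: reserve R2 C 4 -> on_hand[A=56 B=49 C=48] avail[A=56 B=49 C=44] open={R2}
Step 4: commit R2 -> on_hand[A=56 B=49 C=44] avail[A=56 B=49 C=44] open={}
Step 5: reserve R3 A 6 -> on_hand[A=56 B=49 C=44] avail[A=50 B=49 C=44] open={R3}
Step 6: cancel R3 -> on_hand[A=56 B=49 C=44] avail[A=56 B=49 C=44] open={}
Step 7: reserve R4 B 3 -> on_hand[A=56 B=49 C=44] avail[A=56 B=46 C=44] open={R4}
Step 8: commit R4 -> on_hand[A=56 B=46 C=44] avail[A=56 B=46 C=44] open={}
Step 9: reserve R5 A 6 -> on_hand[A=56 B=46 C=44] avail[A=50 B=46 C=44] open={R5}
Step 10: reserve R6 A 1 -> on_hand[A=56 B=46 C=44] avail[A=49 B=46 C=44] open={R5,R6}
Step 11: cancel R6 -> on_hand[A=56 B=46 C=44] avail[A=50 B=46 C=44] open={R5}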